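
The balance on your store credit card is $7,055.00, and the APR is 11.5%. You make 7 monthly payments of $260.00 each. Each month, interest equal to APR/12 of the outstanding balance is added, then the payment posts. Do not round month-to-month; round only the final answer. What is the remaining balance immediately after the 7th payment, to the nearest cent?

Monthly rate r = 11.5%/12 = 0.958333% = 0.00958333.
Each month: B ← B·(1+r) − $260.00.
Month 1: interest $67.61; balance after payment $6,862.61.
Month 2: interest $65.77; balance after payment $6,668.38.
Month 3: interest $63.91; balance after payment $6,472.28.
Month 4: interest $62.03; balance after payment $6,274.31.
Month 5: interest $60.13; balance after payment $6,074.44.
Month 6: interest $58.21; balance after payment $5,872.65.
Month 7: interest $56.28; balance after payment $5,668.93.

$5,668.93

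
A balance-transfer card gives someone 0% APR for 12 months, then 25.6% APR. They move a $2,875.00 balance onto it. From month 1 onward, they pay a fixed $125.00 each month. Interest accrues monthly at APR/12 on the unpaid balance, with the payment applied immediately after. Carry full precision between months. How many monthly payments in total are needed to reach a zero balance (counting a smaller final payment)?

Promo months 1–12 at r₀ = 0%/12 = 0; months 13+ at r₁ = 25.6%/12 = 0.0213333.
After month 12 (no interest yet): B = $2,875.00 − 12·$125.00 = $1,375.00.
Then at r₁ with $125.00/mo: n₂ = −ln(1 − r₁·B/P)/ln(1+r₁) ≈ 12.67 → 13 more payments.

25 payments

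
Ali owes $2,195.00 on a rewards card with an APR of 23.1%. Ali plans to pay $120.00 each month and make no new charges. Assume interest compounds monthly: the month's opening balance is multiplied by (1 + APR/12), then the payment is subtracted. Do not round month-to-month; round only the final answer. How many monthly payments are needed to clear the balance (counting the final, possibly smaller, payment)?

Monthly rate r = 23.1%/12 = 1.925% = 0.01925.
Recurrence: B ← B·(1+r) − $120.00.
Month 1: interest $42.25; balance after payment $2,117.25.
Month 2: interest $40.76; balance after payment $2,038.01.
Closed form: n = −ln(1 − rB₀/P)/ln(1+r) = −ln(0.64789)/ln(1.01925) ≈ 22.764, so the balance reaches zero during payment 23.

23 payments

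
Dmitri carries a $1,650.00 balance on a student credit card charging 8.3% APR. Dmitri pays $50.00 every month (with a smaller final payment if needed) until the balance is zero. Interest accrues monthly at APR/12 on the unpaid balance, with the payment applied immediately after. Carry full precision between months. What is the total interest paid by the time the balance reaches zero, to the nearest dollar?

Monthly rate r = 8.3%/12 = 0.691667% = 0.00691667.
Payoff takes n = ⌈−ln(1 − rB₀/P)/ln(1+r)⌉ = ⌈37.589⌉ = 38 payments; the last is $29.48.
Total paid = 37·$50.00 + $29.48 = $1,879.48.
Total interest = total paid − principal = $1,879.48 − $1,650.00 = $229.48.

$229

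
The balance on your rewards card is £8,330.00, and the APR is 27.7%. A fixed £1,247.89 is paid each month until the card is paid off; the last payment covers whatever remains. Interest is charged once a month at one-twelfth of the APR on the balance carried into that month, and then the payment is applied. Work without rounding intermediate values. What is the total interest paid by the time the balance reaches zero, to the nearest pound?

Monthly rate r = 27.7%/12 = 2.30833% = 0.0230833.
Payoff takes n = ⌈−ln(1 − rB₀/P)/ln(1+r)⌉ = ⌈7.333⌉ = 8 payments; the last is £418.35.
Total paid = 7·£1,247.89 + £418.35 = £9,153.58.
Total interest = total paid − principal = £9,153.58 − £8,330.00 = £823.58.

£824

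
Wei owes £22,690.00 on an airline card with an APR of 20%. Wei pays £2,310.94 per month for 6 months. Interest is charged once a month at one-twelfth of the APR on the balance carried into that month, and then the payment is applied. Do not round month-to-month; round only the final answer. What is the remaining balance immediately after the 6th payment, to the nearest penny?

Monthly rate r = 20%/12 = 1.66667% = 0.0166667.
Each month: B ← B·(1+r) − £2,310.94.
Month 1: interest £378.17; balance after payment £20,757.23.
Month 2: interest £345.95; balance after payment £18,792.24.
Month 3: interest £313.20; balance after payment £16,794.50.
Month 4: interest £279.91; balance after payment £14,763.47.
Month 5: interest £246.06; balance after payment £12,698.59.
Month 6: interest £211.64; balance after payment £10,599.29.

£10,599.29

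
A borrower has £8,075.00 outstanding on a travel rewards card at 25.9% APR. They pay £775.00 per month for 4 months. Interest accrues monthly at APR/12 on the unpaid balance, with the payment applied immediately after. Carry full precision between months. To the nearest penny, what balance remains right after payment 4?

Monthly rate r = 25.9%/12 = 2.15833% = 0.0215833.
Each month: B ← B·(1+r) − £775.00.
Month 1: interest £174.29; balance after payment £7,474.29.
Month 2: interest £161.32; balance after payment £6,860.61.
Month 3: interest £148.07; balance after payment £6,233.68.
Month 4: interest £134.54; balance after payment £5,593.22.

£5,593.22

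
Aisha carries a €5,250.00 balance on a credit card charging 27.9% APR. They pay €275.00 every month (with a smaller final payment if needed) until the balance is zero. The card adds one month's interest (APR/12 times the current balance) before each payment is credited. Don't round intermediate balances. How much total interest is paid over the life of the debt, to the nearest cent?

€1,771.11

Monthly rate r = 27.9%/12 = 2.325% = 0.02325.
Payoff takes n = ⌈−ln(1 − rB₀/P)/ln(1+r)⌉ = ⌈25.528⌉ = 26 payments; the last is €146.11.
Total paid = 25·€275.00 + €146.11 = €7,021.11.
Total interest = total paid − principal = €7,021.11 − €5,250.00 = €1,771.11.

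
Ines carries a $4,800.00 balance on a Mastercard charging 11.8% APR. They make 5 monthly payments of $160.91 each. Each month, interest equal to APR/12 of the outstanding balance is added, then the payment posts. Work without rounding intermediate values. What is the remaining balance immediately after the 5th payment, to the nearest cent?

$4,220.16

Monthly rate r = 11.8%/12 = 0.983333% = 0.00983333.
Each month: B ← B·(1+r) − $160.91.
Month 1: interest $47.20; balance after payment $4,686.29.
Month 2: interest $46.08; balance after payment $4,571.46.
Month 3: interest $44.95; balance after payment $4,455.50.
Month 4: interest $43.81; balance after payment $4,338.41.
Month 5: interest $42.66; balance after payment $4,220.16.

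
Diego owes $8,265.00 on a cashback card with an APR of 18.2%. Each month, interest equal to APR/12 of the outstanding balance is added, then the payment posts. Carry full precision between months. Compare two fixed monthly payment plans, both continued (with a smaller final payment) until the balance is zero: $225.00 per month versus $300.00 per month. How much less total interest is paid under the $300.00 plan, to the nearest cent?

Monthly rate r = 18.2%/12 = 1.51667% = 0.0151667.
At $225.00/mo: n = ⌈−ln(1 − rB₀/P)/ln(1+r)⌉ = 55 payments (last $24.23); total interest = total paid − $8,265.00 = $3,909.23.
At $300.00/mo: 36 payments (last $282.43); total interest $2,517.43.
Interest saved = $3,909.23 − $2,517.43 = $1,391.80.

$1,391.80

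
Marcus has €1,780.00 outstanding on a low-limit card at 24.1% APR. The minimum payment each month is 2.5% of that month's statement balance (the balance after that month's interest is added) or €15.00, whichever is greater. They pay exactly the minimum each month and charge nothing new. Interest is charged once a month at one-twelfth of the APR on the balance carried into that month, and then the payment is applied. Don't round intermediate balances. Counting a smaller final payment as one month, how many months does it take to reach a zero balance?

282 months

Monthly rate r = 24.1%/12 = 2.00833% = 0.0200833.
While 2.5% of the post-interest balance exceeds €15.00, each month B ← (B·(1+r))·(1 − 0.025), i.e. B shrinks by the factor (1+r)·0.975 = 0.99458.
This holds for months 1–204. Entering month 205 the balance is €587.54; 2.5% of the post-interest balance is now below €15.00, so the flat €15.00 minimum applies from here.
From month 205 a fixed €15.00 at rate r clears €587.54 in 78 more payments. Total: 204 + 78 = 282 months.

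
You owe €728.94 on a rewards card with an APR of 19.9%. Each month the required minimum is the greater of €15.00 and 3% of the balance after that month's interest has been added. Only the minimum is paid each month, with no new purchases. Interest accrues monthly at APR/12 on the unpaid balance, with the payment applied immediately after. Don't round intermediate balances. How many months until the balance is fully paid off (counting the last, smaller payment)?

Monthly rate r = 19.9%/12 = 1.65833% = 0.0165833.
While 3% of the post-interest balance exceeds €15.00, each month B ← (B·(1+r))·(1 − 0.03), i.e. B shrinks by the factor (1+r)·0.97 = 0.98609.
This holds for months 1–29. Entering month 30 the balance is €485.53; 3% of the post-interest balance is now below €15.00, so the flat €15.00 minimum applies from here.
From month 30 a fixed €15.00 at rate r clears €485.53 in 47 more payments. Total: 29 + 47 = 76 months.

76 months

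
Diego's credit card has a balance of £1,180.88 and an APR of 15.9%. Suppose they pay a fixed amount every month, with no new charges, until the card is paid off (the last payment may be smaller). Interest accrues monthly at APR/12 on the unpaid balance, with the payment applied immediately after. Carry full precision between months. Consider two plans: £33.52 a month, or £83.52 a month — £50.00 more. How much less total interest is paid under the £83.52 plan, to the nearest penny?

Monthly rate r = 15.9%/12 = 1.325% = 0.01325.
At £33.52/mo: n = ⌈−ln(1 − rB₀/P)/ln(1+r)⌉ = 48 payments (last £25.94); total interest = total paid − £1,180.88 = £420.50.
At £83.52/mo: 16 payments (last £63.54); total interest £135.46.
Interest saved = £420.50 − £135.46 = £285.04.

£285.04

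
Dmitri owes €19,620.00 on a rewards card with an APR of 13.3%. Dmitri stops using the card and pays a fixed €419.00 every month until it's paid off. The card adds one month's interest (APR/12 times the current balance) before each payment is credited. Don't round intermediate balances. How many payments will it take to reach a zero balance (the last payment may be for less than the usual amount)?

Monthly rate r = 13.3%/12 = 1.10833% = 0.0110833.
Recurrence: B ← B·(1+r) − €419.00.
Month 1: interest €217.46; balance after payment €19,418.46.
Month 2: interest €215.22; balance after payment €19,214.68.
Closed form: n = −ln(1 − rB₀/P)/ln(1+r) = −ln(0.48101)/ln(1.01108) ≈ 66.398, so the balance reaches zero during payment 67.

67 months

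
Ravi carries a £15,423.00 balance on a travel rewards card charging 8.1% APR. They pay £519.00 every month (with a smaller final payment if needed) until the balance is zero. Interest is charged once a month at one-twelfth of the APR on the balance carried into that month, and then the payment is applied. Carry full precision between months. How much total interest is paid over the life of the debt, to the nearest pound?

Monthly rate r = 8.1%/12 = 0.675% = 0.00675.
Payoff takes n = ⌈−ln(1 − rB₀/P)/ln(1+r)⌉ = ⌈33.279⌉ = 34 payments; the last is £145.19.
Total paid = 33·£519.00 + £145.19 = £17,272.19.
Total interest = total paid − principal = £17,272.19 − £15,423.00 = £1,849.19.

£1,849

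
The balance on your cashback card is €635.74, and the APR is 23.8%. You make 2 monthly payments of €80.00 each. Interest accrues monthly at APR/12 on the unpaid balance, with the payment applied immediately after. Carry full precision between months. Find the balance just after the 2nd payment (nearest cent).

€499.62

Monthly rate r = 23.8%/12 = 1.98333% = 0.0198333.
Each month: B ← B·(1+r) − €80.00.
Month 1: interest €12.61; balance after payment €568.35.
Month 2: interest €11.27; balance after payment €499.62.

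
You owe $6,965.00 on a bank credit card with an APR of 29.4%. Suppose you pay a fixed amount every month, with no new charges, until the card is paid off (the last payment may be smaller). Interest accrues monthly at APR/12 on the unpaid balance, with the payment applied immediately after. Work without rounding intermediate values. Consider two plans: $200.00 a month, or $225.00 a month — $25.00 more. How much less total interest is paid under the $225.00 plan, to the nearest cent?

$2,649.69

Monthly rate r = 29.4%/12 = 2.45% = 0.0245.
At $200.00/mo: n = ⌈−ln(1 − rB₀/P)/ln(1+r)⌉ = 80 payments (last $55.01); total interest = total paid − $6,965.00 = $8,890.01.
At $225.00/mo: 59 payments (last $155.32); total interest $6,240.32.
Interest saved = $8,890.01 − $6,240.32 = $2,649.69.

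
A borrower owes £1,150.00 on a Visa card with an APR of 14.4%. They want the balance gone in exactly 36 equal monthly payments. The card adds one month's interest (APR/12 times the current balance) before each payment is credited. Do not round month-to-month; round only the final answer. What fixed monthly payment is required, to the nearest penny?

£39.53

Monthly rate r = 14.4%/12 = 1.2% = 0.012.
Level-payment amortization: P = B₀·r / (1 − (1+r)^(−n)) = 1150.00·0.012 / (1 − 1.012^(−36)).
Denominator 1 − (1+r)^(−36) = 0.349119066.
P = 13.8 / 0.349119066 ≈ 39.53.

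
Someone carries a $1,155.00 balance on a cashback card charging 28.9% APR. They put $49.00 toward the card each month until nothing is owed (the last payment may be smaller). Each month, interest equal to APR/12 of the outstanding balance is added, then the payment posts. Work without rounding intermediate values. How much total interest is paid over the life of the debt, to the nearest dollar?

Monthly rate r = 28.9%/12 = 2.40833% = 0.0240833.
Payoff takes n = ⌈−ln(1 − rB₀/P)/ln(1+r)⌉ = ⌈35.238⌉ = 36 payments; the last is $11.76.
Total paid = 35·$49.00 + $11.76 = $1,726.76.
Total interest = total paid − principal = $1,726.76 − $1,155.00 = $571.76.

$572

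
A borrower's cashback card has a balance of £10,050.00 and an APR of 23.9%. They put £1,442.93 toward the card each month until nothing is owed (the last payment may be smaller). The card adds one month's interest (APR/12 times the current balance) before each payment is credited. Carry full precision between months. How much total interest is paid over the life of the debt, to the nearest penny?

Monthly rate r = 23.9%/12 = 1.99167% = 0.0199167.
Payoff takes n = ⌈−ln(1 − rB₀/P)/ln(1+r)⌉ = ⌈7.572⌉ = 8 payments; the last is £829.44.
Total paid = 7·£1,442.93 + £829.44 = £10,929.95.
Total interest = total paid − principal = £10,929.95 − £10,050.00 = £879.95.

£879.95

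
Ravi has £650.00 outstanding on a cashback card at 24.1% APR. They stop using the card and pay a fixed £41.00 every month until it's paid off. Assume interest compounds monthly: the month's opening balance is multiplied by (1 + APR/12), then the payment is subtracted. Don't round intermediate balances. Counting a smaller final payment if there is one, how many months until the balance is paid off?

20 months

Monthly rate r = 24.1%/12 = 2.00833% = 0.0200833.
Recurrence: B ← B·(1+r) − £41.00.
Month 1: interest £13.05; balance after payment £622.05.
Month 2: interest £12.49; balance after payment £593.55.
Closed form: n = −ln(1 − rB₀/P)/ln(1+r) = −ln(0.68161)/ln(1.02008) ≈ 19.277, so the balance reaches zero during payment 20.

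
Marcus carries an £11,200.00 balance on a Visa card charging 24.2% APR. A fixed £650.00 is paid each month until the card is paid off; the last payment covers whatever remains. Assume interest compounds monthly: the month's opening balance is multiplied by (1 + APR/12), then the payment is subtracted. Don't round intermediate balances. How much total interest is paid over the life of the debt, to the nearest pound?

£2,700

Monthly rate r = 24.2%/12 = 2.01667% = 0.0201667.
Payoff takes n = ⌈−ln(1 − rB₀/P)/ln(1+r)⌉ = ⌈21.383⌉ = 22 payments; the last is £250.20.
Total paid = 21·£650.00 + £250.20 = £13,900.20.
Total interest = total paid − principal = £13,900.20 − £11,200.00 = £2,700.20.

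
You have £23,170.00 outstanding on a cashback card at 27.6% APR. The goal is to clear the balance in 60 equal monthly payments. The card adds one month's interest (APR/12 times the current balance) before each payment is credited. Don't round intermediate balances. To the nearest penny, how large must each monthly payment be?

Monthly rate r = 27.6%/12 = 2.3% = 0.023.
Level-payment amortization: P = B₀·r / (1 − (1+r)^(−n)) = 23170.00·0.023 / (1 − 1.023^(−60)).
Denominator 1 − (1+r)^(−60) = 0.744458184.
P = 532.91 / 0.744458184 ≈ 715.84.

£715.84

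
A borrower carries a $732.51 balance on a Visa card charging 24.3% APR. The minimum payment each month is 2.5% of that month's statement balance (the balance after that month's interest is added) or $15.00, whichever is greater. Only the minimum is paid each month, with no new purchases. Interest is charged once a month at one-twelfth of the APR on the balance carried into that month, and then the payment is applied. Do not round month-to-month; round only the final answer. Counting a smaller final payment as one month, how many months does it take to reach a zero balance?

Monthly rate r = 24.3%/12 = 2.025% = 0.02025.
While 2.5% of the post-interest balance exceeds $15.00, each month B ← (B·(1+r))·(1 − 0.025), i.e. B shrinks by the factor (1+r)·0.975 = 0.99474.
This holds for months 1–42. Entering month 43 the balance is $587.06; 2.5% of the post-interest balance is now below $15.00, so the flat $15.00 minimum applies from here.
From month 43 a fixed $15.00 at rate r clears $587.06 in 79 more payments. Total: 42 + 79 = 121 months.

121 months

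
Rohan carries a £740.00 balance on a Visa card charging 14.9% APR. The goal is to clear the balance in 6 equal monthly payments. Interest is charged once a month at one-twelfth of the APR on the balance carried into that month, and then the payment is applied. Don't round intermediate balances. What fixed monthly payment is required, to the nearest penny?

£128.75

Monthly rate r = 14.9%/12 = 1.24167% = 0.0124167.
Level-payment amortization: P = B₀·r / (1 − (1+r)^(−n)) = 740.00·0.0124167 / (1 − 1.01242^(−6)).
Denominator 1 − (1+r)^(−6) = 0.071366634.
P = 9.18833 / 0.071366634 ≈ 128.75.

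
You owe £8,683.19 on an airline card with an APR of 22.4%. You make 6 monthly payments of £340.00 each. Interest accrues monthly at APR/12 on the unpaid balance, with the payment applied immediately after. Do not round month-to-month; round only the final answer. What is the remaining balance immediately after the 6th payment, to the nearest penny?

Monthly rate r = 22.4%/12 = 1.86667% = 0.0186667.
Each month: B ← B·(1+r) − £340.00.
Month 1: interest £162.09; balance after payment £8,505.28.
Month 2: interest £158.77; balance after payment £8,324.04.
Month 3: interest £155.38; balance after payment £8,139.42.
Month 4: interest £151.94; balance after payment £7,951.36.
Month 5: interest £148.43; balance after payment £7,759.78.
Month 6: interest £144.85; balance after payment £7,564.63.

£7,564.63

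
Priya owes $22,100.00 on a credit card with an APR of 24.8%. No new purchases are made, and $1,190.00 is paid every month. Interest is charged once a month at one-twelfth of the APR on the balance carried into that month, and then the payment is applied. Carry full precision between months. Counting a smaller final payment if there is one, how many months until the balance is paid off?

Monthly rate r = 24.8%/12 = 2.06667% = 0.0206667.
Recurrence: B ← B·(1+r) − $1,190.00.
Month 1: interest $456.73; balance after payment $21,366.73.
Month 2: interest $441.58; balance after payment $20,618.31.
Closed form: n = −ln(1 − rB₀/P)/ln(1+r) = −ln(0.61619)/ln(1.02067) ≈ 23.670, so the balance reaches zero during payment 24.

24 payments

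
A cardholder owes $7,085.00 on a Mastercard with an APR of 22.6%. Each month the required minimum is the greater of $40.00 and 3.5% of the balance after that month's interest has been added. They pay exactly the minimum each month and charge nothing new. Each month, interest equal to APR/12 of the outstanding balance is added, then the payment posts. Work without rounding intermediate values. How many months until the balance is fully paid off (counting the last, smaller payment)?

149 months

Monthly rate r = 22.6%/12 = 1.88333% = 0.0188333.
While 3.5% of the post-interest balance exceeds $40.00, each month B ← (B·(1+r))·(1 − 0.035), i.e. B shrinks by the factor (1+r)·0.965 = 0.98317.
This holds for months 1–109. Entering month 110 the balance is $1,114.45; 3.5% of the post-interest balance is now below $40.00, so the flat $40.00 minimum applies from here.
From month 110 a fixed $40.00 at rate r clears $1,114.45 in 40 more payments. Total: 109 + 40 = 149 months.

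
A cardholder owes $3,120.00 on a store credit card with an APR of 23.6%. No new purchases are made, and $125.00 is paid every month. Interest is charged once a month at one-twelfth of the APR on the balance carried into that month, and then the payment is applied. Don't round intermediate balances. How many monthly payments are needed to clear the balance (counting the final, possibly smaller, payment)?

35 months

Monthly rate r = 23.6%/12 = 1.96667% = 0.0196667.
Recurrence: B ← B·(1+r) − $125.00.
Month 1: interest $61.36; balance after payment $3,056.36.
Month 2: interest $60.11; balance after payment $2,991.47.
Closed form: n = −ln(1 − rB₀/P)/ln(1+r) = −ln(0.50912)/ln(1.01967) ≈ 34.662, so the balance reaches zero during payment 35.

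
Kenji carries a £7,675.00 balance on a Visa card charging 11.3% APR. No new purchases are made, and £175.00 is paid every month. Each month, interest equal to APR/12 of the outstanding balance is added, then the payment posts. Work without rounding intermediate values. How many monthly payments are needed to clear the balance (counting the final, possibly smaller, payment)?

57 payments

Monthly rate r = 11.3%/12 = 0.941667% = 0.00941667.
Recurrence: B ← B·(1+r) − £175.00.
Month 1: interest £72.27; balance after payment £7,572.27.
Month 2: interest £71.31; balance after payment £7,468.58.
Closed form: n = −ln(1 − rB₀/P)/ln(1+r) = −ln(0.58701)/ln(1.00942) ≈ 56.837, so the balance reaches zero during payment 57.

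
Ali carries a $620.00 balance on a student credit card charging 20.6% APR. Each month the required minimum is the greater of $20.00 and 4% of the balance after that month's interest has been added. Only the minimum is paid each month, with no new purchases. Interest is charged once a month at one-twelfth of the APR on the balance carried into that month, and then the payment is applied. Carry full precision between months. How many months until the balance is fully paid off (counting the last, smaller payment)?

Monthly rate r = 20.6%/12 = 1.71667% = 0.0171667.
While 4% of the post-interest balance exceeds $20.00, each month B ← (B·(1+r))·(1 − 0.04), i.e. B shrinks by the factor (1+r)·0.96 = 0.97648.
This holds for months 1–10. Entering month 11 the balance is $488.68; 4% of the post-interest balance is now below $20.00, so the flat $20.00 minimum applies from here.
From month 11 a fixed $20.00 at rate r clears $488.68 in 32 more payments. Total: 10 + 32 = 42 months.

42 months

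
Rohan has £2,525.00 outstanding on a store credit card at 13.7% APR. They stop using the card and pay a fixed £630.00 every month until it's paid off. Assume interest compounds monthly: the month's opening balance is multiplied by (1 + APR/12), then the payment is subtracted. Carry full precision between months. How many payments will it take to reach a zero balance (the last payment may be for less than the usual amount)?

5 months

Monthly rate r = 13.7%/12 = 1.14167% = 0.0114167.
Recurrence: B ← B·(1+r) − £630.00.
Month 1: interest £28.83; balance after payment £1,923.83.
Month 2: interest £21.96; balance after payment £1,315.79.
Month 3: interest £15.02; balance after payment £700.81.
Month 4: interest £8.00; balance after payment £78.81.
Month 5: interest £0.90; balance after payment £0.00.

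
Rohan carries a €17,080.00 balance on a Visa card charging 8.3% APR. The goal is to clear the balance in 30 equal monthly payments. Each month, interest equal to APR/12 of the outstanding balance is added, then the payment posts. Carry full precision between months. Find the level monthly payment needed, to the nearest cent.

Monthly rate r = 8.3%/12 = 0.691667% = 0.00691667.
Level-payment amortization: P = B₀·r / (1 − (1+r)^(−n)) = 17080.00·0.00691667 / (1 − 1.00692^(−30)).
Denominator 1 − (1+r)^(−30) = 0.186806091.
P = 118.137 / 0.186806091 ≈ 632.40.

€632.40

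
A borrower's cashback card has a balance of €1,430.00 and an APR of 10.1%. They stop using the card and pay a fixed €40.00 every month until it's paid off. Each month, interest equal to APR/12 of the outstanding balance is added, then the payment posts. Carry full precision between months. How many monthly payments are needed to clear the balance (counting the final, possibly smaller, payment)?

43 payments

Monthly rate r = 10.1%/12 = 0.841667% = 0.00841667.
Recurrence: B ← B·(1+r) − €40.00.
Month 1: interest €12.04; balance after payment €1,402.04.
Month 2: interest €11.80; balance after payment €1,373.84.
Closed form: n = −ln(1 − rB₀/P)/ln(1+r) = −ln(0.6991)/ln(1.00842) ≈ 42.708, so the balance reaches zero during payment 43.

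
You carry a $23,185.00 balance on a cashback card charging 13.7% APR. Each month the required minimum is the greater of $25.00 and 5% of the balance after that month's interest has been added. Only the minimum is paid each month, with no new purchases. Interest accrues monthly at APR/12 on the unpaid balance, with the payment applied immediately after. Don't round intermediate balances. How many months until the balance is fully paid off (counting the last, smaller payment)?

Monthly rate r = 13.7%/12 = 1.14167% = 0.0114167.
While 5% of the post-interest balance exceeds $25.00, each month B ← (B·(1+r))·(1 − 0.05), i.e. B shrinks by the factor (1+r)·0.95 = 0.96085.
This holds for months 1–97. Entering month 98 the balance is $481.52; 5% of the post-interest balance is now below $25.00, so the flat $25.00 minimum applies from here.
From month 98 a fixed $25.00 at rate r clears $481.52 in 22 more payments. Total: 97 + 22 = 119 months.

119 months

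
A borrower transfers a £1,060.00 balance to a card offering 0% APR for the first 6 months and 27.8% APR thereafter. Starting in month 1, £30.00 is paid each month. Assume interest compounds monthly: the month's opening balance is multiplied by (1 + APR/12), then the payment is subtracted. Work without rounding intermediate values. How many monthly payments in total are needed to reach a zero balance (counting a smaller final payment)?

56 months

Promo months 1–6 at r₀ = 0%/12 = 0; months 7+ at r₁ = 27.8%/12 = 0.0231667.
After month 6 (no interest yet): B = £1,060.00 − 6·£30.00 = £880.00.
Then at r₁ with £30.00/mo: n₂ = −ln(1 − r₁·B/P)/ln(1+r₁) ≈ 49.69 → 50 more payments.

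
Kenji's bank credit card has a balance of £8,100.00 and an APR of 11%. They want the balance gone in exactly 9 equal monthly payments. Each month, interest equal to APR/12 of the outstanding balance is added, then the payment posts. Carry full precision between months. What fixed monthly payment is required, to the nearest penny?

£941.75

Monthly rate r = 11%/12 = 0.916667% = 0.00916667.
Level-payment amortization: P = B₀·r / (1 − (1+r)^(−n)) = 8100.00·0.00916667 / (1 − 1.00917^(−9)).
Denominator 1 − (1+r)^(−9) = 0.0788424285.
P = 74.25 / 0.0788424285 ≈ 941.75.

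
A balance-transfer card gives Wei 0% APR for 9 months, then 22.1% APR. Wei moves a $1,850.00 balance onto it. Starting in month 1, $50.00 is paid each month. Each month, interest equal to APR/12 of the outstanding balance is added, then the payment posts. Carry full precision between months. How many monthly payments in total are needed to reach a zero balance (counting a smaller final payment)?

49 payments

Promo months 1–9 at r₀ = 0%/12 = 0; months 10+ at r₁ = 22.1%/12 = 0.0184167.
After month 9 (no interest yet): B = $1,850.00 − 9·$50.00 = $1,400.00.
Then at r₁ with $50.00/mo: n₂ = −ln(1 − r₁·B/P)/ln(1+r₁) ≈ 39.73 → 40 more payments.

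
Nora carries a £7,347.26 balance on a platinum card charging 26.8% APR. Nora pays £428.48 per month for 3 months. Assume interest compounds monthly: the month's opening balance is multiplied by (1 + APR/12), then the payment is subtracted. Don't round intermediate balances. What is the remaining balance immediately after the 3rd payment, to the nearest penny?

£6,536.24

Monthly rate r = 26.8%/12 = 2.23333% = 0.0223333.
Each month: B ← B·(1+r) − £428.48.
Month 1: interest £164.09; balance after payment £7,082.87.
Month 2: interest £158.18; balance after payment £6,812.57.
Month 3: interest £152.15; balance after payment £6,536.24.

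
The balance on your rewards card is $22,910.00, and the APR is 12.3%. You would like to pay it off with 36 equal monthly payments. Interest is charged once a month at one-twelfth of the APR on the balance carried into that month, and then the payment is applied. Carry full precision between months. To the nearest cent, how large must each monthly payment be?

$764.23

Monthly rate r = 12.3%/12 = 1.025% = 0.01025.
Level-payment amortization: P = B₀·r / (1 − (1+r)^(−n)) = 22910.00·0.01025 / (1 − 1.01025^(−36)).
Denominator 1 − (1+r)^(−36) = 0.307274664.
P = 234.828 / 0.307274664 ≈ 764.23.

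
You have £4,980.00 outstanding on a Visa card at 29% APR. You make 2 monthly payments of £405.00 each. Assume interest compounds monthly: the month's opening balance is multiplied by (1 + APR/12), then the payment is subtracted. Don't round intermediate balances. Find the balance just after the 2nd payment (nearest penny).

£4,403.82

Monthly rate r = 29%/12 = 2.41667% = 0.0241667.
Each month: B ← B·(1+r) − £405.00.
Month 1: interest £120.35; balance after payment £4,695.35.
Month 2: interest £113.47; balance after payment £4,403.82.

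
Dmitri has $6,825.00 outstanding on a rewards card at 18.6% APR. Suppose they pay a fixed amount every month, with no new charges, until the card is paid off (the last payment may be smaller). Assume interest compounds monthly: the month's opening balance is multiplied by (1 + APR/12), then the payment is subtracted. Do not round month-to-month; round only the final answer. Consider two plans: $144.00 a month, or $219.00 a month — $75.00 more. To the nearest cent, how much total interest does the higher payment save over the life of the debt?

$3,025.87

Monthly rate r = 18.6%/12 = 1.55% = 0.0155.
At $144.00/mo: n = ⌈−ln(1 − rB₀/P)/ln(1+r)⌉ = 87 payments (last $36.50); total interest = total paid − $6,825.00 = $5,595.50.
At $219.00/mo: 43 payments (last $196.63); total interest $2,569.63.
Interest saved = $5,595.50 − $2,569.63 = $3,025.87.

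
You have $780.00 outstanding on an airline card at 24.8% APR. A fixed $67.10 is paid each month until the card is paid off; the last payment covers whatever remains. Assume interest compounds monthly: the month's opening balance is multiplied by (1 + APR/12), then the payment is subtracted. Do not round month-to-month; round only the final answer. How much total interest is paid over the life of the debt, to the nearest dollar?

Monthly rate r = 24.8%/12 = 2.06667% = 0.0206667.
Payoff takes n = ⌈−ln(1 − rB₀/P)/ln(1+r)⌉ = ⌈13.431⌉ = 14 payments; the last is $29.11.
Total paid = 13·$67.10 + $29.11 = $901.41.
Total interest = total paid − principal = $901.41 − $780.00 = $121.41.

$121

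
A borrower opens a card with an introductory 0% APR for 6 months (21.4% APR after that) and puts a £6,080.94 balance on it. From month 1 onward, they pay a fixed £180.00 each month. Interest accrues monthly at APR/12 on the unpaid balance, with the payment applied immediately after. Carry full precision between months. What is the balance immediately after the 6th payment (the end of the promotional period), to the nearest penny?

£5,000.94

Promo months 1–6 at r₀ = 0%/12 = 0; months 7+ at r₁ = 21.4%/12 = 0.0178333.
After month 6 (no interest yet): B = £6,080.94 − 6·£180.00 = £5,000.94.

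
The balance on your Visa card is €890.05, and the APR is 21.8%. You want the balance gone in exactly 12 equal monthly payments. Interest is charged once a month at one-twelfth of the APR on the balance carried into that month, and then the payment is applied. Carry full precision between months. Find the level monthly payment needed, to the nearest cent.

Monthly rate r = 21.8%/12 = 1.81667% = 0.0181667.
Level-payment amortization: P = B₀·r / (1 − (1+r)^(−n)) = 890.05·0.0181667 / (1 − 1.01817^(−12)).
Denominator 1 − (1+r)^(−12) = 0.194299741.
P = 16.1692 / 0.194299741 ≈ 83.22.

€83.22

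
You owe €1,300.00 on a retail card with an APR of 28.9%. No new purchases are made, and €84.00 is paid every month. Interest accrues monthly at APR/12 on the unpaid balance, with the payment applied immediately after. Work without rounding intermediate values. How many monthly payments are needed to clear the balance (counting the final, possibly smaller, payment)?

20 months

Monthly rate r = 28.9%/12 = 2.40833% = 0.0240833.
Recurrence: B ← B·(1+r) − €84.00.
Month 1: interest €31.31; balance after payment €1,247.31.
Month 2: interest €30.04; balance after payment €1,193.35.
Closed form: n = −ln(1 − rB₀/P)/ln(1+r) = −ln(0.62728)/ln(1.02408) ≈ 19.597, so the balance reaches zero during payment 20.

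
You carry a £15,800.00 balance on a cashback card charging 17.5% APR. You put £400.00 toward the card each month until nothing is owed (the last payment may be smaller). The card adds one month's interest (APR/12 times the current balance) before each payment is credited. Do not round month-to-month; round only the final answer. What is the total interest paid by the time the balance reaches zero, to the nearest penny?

Monthly rate r = 17.5%/12 = 1.45833% = 0.0145833.
Payoff takes n = ⌈−ln(1 − rB₀/P)/ln(1+r)⌉ = ⌈59.271⌉ = 60 payments; the last is £108.79.
Total paid = 59·£400.00 + £108.79 = £23,708.79.
Total interest = total paid − principal = £23,708.79 − £15,800.00 = £7,908.79.

£7,908.79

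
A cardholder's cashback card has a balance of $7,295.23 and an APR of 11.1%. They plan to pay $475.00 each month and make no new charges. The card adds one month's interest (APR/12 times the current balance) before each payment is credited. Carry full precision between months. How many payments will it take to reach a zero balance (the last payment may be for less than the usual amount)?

17 payments

Monthly rate r = 11.1%/12 = 0.925% = 0.00925.
Recurrence: B ← B·(1+r) − $475.00.
Month 1: interest $67.48; balance after payment $6,887.71.
Month 2: interest $63.71; balance after payment $6,476.42.
Closed form: n = −ln(1 − rB₀/P)/ln(1+r) = −ln(0.85793)/ln(1.00925) ≈ 16.642, so the balance reaches zero during payment 17.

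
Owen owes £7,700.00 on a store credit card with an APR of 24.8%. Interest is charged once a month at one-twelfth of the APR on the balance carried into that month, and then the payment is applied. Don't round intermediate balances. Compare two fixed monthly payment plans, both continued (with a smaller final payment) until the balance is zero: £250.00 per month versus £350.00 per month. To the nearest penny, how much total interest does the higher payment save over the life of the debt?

£1,993.93

Monthly rate r = 24.8%/12 = 2.06667% = 0.0206667.
At £250.00/mo: n = ⌈−ln(1 − rB₀/P)/ln(1+r)⌉ = 50 payments (last £119.47); total interest = total paid − £7,700.00 = £4,669.47.
At £350.00/mo: 30 payments (last £225.54); total interest £2,675.54.
Interest saved = £4,669.47 − £2,675.54 = £1,993.93.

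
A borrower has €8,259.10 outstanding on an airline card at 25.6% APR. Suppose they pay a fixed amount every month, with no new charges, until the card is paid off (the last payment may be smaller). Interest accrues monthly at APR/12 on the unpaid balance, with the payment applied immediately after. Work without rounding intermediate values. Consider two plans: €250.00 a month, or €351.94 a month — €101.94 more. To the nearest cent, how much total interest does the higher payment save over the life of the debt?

€2,871.42

Monthly rate r = 25.6%/12 = 2.13333% = 0.0213333.
At €250.00/mo: n = ⌈−ln(1 − rB₀/P)/ln(1+r)⌉ = 58 payments (last €199.53); total interest = total paid − €8,259.10 = €6,190.43.
At €351.94/mo: 33 payments (last €316.03); total interest €3,319.01.
Interest saved = €6,190.43 − €3,319.01 = €2,871.42.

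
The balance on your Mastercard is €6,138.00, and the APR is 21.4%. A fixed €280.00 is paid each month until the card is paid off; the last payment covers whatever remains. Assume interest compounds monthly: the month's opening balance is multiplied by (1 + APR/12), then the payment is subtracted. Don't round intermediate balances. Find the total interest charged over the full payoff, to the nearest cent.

Monthly rate r = 21.4%/12 = 1.78333% = 0.0178333.
Payoff takes n = ⌈−ln(1 − rB₀/P)/ln(1+r)⌉ = ⌈28.050⌉ = 29 payments; the last is €14.26.
Total paid = 28·€280.00 + €14.26 = €7,854.26.
Total interest = total paid − principal = €7,854.26 − €6,138.00 = €1,716.26.

€1,716.26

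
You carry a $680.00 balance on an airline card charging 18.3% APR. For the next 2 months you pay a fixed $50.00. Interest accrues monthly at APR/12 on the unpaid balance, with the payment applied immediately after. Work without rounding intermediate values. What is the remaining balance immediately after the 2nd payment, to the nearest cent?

$600.14

Monthly rate r = 18.3%/12 = 1.525% = 0.01525.
Each month: B ← B·(1+r) − $50.00.
Month 1: interest $10.37; balance after payment $640.37.
Month 2: interest $9.77; balance after payment $600.14.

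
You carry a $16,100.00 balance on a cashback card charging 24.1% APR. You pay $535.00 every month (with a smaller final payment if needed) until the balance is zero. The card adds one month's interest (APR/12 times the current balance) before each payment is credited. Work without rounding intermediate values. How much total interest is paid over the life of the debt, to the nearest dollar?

$8,851

Monthly rate r = 24.1%/12 = 2.00833% = 0.0200833.
Payoff takes n = ⌈−ln(1 − rB₀/P)/ln(1+r)⌉ = ⌈46.634⌉ = 47 payments; the last is $340.63.
Total paid = 46·$535.00 + $340.63 = $24,950.63.
Total interest = total paid − principal = $24,950.63 − $16,100.00 = $8,850.63.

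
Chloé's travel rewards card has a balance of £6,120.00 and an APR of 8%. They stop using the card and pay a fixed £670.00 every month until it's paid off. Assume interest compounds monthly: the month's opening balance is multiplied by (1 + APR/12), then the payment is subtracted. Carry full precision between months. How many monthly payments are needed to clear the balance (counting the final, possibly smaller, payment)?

10 payments

Monthly rate r = 8%/12 = 0.666667% = 0.00666667.
Recurrence: B ← B·(1+r) − £670.00.
Month 1: interest £40.80; balance after payment £5,490.80.
Month 2: interest £36.61; balance after payment £4,857.41.
Closed form: n = −ln(1 − rB₀/P)/ln(1+r) = −ln(0.9391)/ln(1.00667) ≈ 9.456, so the balance reaches zero during payment 10.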